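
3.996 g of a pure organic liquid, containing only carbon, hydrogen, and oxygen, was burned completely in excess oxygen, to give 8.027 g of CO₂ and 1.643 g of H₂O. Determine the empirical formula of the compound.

C9H9O5

mol C = 8.027 g CO₂ ÷ 44.009 g/mol = 0.18239 mol
mol H = 2 × 1.643 g H₂O ÷ 18.015 g/mol = 0.18240 mol
mass O = 3.996 − (2.1907 + 0.18386) = 1.6214 g → mol O = 1.6214 ÷ 15.999 = 0.10134 mol
Divide by the smallest (0.10134 mol): C 1.800, H 1.800, O 1.000
Multiplying each by 5 gives whole numbers: C 9.00, H 9.00, O 5.00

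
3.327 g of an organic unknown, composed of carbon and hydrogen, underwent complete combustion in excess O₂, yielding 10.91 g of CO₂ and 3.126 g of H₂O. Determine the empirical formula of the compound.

mol C = 10.91 g CO₂ ÷ 44.009 g/mol = 0.24790 mol
mol H = 2 × 3.126 g H₂O ÷ 18.015 g/mol = 0.34704 mol
Divide by the smallest (0.24790 mol): C 1.000, H 1.400
Multiplying each by 5 gives whole numbers: C 5.00, H 7.00

C5H7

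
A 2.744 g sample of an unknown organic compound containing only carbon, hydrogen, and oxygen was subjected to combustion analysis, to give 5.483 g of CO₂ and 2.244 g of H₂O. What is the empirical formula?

C2H4O

mol C = 5.483 g CO₂ ÷ 44.009 g/mol = 0.12459 mol
mol H = 2 × 2.244 g H₂O ÷ 18.015 g/mol = 0.24913 mol
mass O = 2.744 − (1.4964 + 0.25112) = 0.99645 g → mol O = 0.99645 ÷ 15.999 = 0.062282 mol
Divide by the smallest (0.062282 mol): C 2.000, H 4.000, O 1.000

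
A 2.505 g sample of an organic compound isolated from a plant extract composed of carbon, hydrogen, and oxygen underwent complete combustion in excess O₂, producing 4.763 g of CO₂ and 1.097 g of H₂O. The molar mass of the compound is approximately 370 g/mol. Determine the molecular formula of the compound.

mol C = 4.763 g CO₂ ÷ 44.009 g/mol = 0.10823 mol
mol H = 2 × 1.097 g H₂O ÷ 18.015 g/mol = 0.12179 mol
mass O = 2.505 − (1.2999 + 0.12276) = 1.0823 g → mol O = 1.0823 ÷ 15.999 = 0.067649 mol
Divide by the smallest (0.067649 mol): C 1.600, H 1.800, O 1.000
Multiplying each by 5 gives whole numbers: C 8.00, H 9.00, O 5.00
Empirical formula: C8H9O5
Empirical-formula mass = 185.16 g/mol; 370 ÷ 185.16 ≈ 2, so the molecular formula is C16H18O10.

C16H18O10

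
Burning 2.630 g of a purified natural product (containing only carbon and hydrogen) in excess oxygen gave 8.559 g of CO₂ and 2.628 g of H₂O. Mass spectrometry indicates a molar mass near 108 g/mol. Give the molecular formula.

mol C = 8.559 g CO₂ ÷ 44.009 g/mol = 0.19448 mol
mol H = 2 × 2.628 g H₂O ÷ 18.015 g/mol = 0.29176 mol
Divide by the smallest (0.19448 mol): C 1.000, H 1.500
Multiplying each by 2 gives whole numbers: C 2.00, H 3.00
Empirical formula: C2H3
Empirical-formula mass = 27.05 g/mol; 108 ÷ 27.05 ≈ 4, so the molecular formula is C8H12.

C8H12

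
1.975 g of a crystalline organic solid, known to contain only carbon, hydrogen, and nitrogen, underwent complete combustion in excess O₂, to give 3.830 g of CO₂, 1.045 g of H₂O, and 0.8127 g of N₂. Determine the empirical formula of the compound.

C3H4N2

mol C = 3.830 g CO₂ ÷ 44.009 g/mol = 0.087028 mol
mol H = 2 × 1.045 g H₂O ÷ 18.015 g/mol = 0.11601 mol
mol N = 2 × 0.8127 g N₂ ÷ 28.014 g/mol = 0.058021 mol
Divide by the smallest (0.058021 mol): C 1.500, H 2.000, N 1.000
Multiplying each by 2 gives whole numbers: C 3.00, H 4.00, N 2.00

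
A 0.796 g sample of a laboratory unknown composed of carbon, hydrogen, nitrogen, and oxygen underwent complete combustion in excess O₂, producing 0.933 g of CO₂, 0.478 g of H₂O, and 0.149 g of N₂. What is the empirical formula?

mol C = 0.933 g CO₂ ÷ 44.009 g/mol = 0.02120 mol
mol H = 2 × 0.478 g H₂O ÷ 18.015 g/mol = 0.05307 mol
mol N = 2 × 0.149 g N₂ ÷ 28.014 g/mol = 0.01064 mol
mass O = 0.796 − (0.2546 + 0.05349 + 0.1490) = 0.3389 g → mol O = 0.3389 ÷ 15.999 = 0.02118 mol
Divide by the smallest (0.01064 mol): C 1.993, H 4.989, N 1.000, O 1.991

C2H5NO2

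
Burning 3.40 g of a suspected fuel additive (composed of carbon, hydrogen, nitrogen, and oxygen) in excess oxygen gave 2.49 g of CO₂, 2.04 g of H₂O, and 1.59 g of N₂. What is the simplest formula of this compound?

mol C = 2.49 g CO₂ ÷ 44.009 g/mol = 0.05658 mol
mol H = 2 × 2.04 g H₂O ÷ 18.015 g/mol = 0.2265 mol
mol N = 2 × 1.59 g N₂ ÷ 28.014 g/mol = 0.1135 mol
mass O = 3.40 − (0.6796 + 0.2283 + 1.590) = 0.9021 g → mol O = 0.9021 ÷ 15.999 = 0.05639 mol
Divide by the smallest (0.05639 mol): C 1.003, H 4.016, N 2.013, O 1.000

CH4N2O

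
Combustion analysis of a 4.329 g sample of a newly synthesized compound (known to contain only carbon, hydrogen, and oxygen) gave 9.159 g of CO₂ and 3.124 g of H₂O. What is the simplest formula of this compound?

mol C = 9.159 g CO₂ ÷ 44.009 g/mol = 0.20812 mol
mol H = 2 × 3.124 g H₂O ÷ 18.015 g/mol = 0.34682 mol
mass O = 4.329 − (2.4997 + 0.34960) = 1.4797 g → mol O = 1.4797 ÷ 15.999 = 0.092488 mol
Divide by the smallest (0.092488 mol): C 2.250, H 3.750, O 1.000
Multiplying each by 4 gives whole numbers: C 9.00, H 15.00, O 4.00

C9H15O4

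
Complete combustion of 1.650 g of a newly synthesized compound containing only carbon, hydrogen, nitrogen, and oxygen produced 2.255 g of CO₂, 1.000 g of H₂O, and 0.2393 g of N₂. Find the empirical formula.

mol C = 2.255 g CO₂ ÷ 44.009 g/mol = 0.051240 mol
mol H = 2 × 1.000 g H₂O ÷ 18.015 g/mol = 0.11102 mol
mol N = 2 × 0.2393 g N₂ ÷ 28.014 g/mol = 0.017084 mol
mass O = 1.650 − (0.61544 + 0.11191 + 0.23930) = 0.68336 g → mol O = 0.68336 ÷ 15.999 = 0.042712 mol
Divide by the smallest (0.017084 mol): C 2.999, H 6.498, N 1.000, O 2.500
Multiplying each by 2 gives whole numbers: C 6.00, H 13.00, N 2.00, O 5.00

C6H13N2O5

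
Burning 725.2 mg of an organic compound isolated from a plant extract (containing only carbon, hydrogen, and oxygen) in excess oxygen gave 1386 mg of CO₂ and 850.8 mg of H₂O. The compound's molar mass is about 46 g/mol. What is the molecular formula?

mol C = 1.386 g CO₂ ÷ 44.009 g/mol = 0.031494 mol
mol H = 2 × 0.8508 g H₂O ÷ 18.015 g/mol = 0.094455 mol
mass O = 0.7252 − (0.37827 + 0.095210) = 0.25172 g → mol O = 0.25172 ÷ 15.999 = 0.015734 mol
Divide by the smallest (0.015734 mol): C 2.002, H 6.003, O 1.000
Empirical formula: C2H6O
Empirical-formula mass = 46.07 g/mol; 46 ÷ 46.07 ≈ 1, so the molecular formula is C2H6O.

C2H6O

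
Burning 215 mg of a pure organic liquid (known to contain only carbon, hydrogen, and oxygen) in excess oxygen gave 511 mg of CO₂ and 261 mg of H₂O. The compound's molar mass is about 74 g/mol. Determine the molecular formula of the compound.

mol C = 0.511 g CO₂ ÷ 44.009 g/mol = 0.01161 mol
mol H = 2 × 0.261 g H₂O ÷ 18.015 g/mol = 0.02898 mol
mass O = 0.215 − (0.1395 + 0.02921) = 0.04633 g → mol O = 0.04633 ÷ 15.999 = 0.002896 mol
Divide by the smallest (0.002896 mol): C 4.010, H 10.006, O 1.000
Empirical formula: C4H10O
Empirical-formula mass = 74.12 g/mol; 74 ÷ 74.12 ≈ 1, so the molecular formula is C4H10O.

C4H10O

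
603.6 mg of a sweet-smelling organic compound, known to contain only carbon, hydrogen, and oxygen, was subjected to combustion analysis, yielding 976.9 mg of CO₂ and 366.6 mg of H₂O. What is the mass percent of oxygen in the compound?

mol C = 0.9769 g CO₂ ÷ 44.009 g/mol = 0.022198 mol
mol H = 2 × 0.3666 g H₂O ÷ 18.015 g/mol = 0.040699 mol
mass O = 0.6036 − (0.26662 + 0.041025) = 0.29596 g → mol O = 0.29596 ÷ 15.999 = 0.018499 mol
mass % O = 0.29596 g ÷ 0.6036 g × 100%

49.03%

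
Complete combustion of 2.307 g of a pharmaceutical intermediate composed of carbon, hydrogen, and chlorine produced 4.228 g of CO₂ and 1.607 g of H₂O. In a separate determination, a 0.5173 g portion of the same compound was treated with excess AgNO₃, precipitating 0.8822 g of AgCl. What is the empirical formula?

mol C = 4.228 g CO₂ ÷ 44.009 g/mol = 0.096071 mol
mol H = 2 × 1.607 g H₂O ÷ 18.015 g/mol = 0.17841 mol
From the AgCl data: mol Cl per gram of compound = (0.8822 ÷ 143.318) ÷ 0.5173 = 0.011899 mol/g, so in the 2.307 g combustion sample mol Cl = 0.027452 mol
Divide by the smallest (0.027452 mol): C 3.500, H 6.499, Cl 1.000
Multiplying each by 2 gives whole numbers: C 7.00, H 13.00, Cl 2.00

C7H13Cl2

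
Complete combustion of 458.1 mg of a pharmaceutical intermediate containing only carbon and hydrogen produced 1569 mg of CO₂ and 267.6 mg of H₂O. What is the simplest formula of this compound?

C6H5

mol C = 1.569 g CO₂ ÷ 44.009 g/mol = 0.035652 mol
mol H = 2 × 0.2676 g H₂O ÷ 18.015 g/mol = 0.029709 mol
Divide by the smallest (0.029709 mol): C 1.200, H 1.000
Multiplying each by 5 gives whole numbers: C 6.00, H 5.00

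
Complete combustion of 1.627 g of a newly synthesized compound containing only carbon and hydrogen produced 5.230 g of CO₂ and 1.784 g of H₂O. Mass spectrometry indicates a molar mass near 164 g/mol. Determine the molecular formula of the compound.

C12H20

mol C = 5.230 g CO₂ ÷ 44.009 g/mol = 0.11884 mol
mol H = 2 × 1.784 g H₂O ÷ 18.015 g/mol = 0.19806 mol
Divide by the smallest (0.11884 mol): C 1.000, H 1.667
Multiplying each by 3 gives whole numbers: C 3.00, H 5.00
Empirical formula: C3H5
Empirical-formula mass = 41.07 g/mol; 164 ÷ 41.07 ≈ 4, so the molecular formula is C12H20.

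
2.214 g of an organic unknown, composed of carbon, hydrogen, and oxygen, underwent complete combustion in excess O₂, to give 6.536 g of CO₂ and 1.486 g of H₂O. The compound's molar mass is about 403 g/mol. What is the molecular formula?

C27H30O3

mol C = 6.536 g CO₂ ÷ 44.009 g/mol = 0.14852 mol
mol H = 2 × 1.486 g H₂O ÷ 18.015 g/mol = 0.16497 mol
mass O = 2.214 − (1.7838 + 0.16629) = 0.26389 g → mol O = 0.26389 ÷ 15.999 = 0.016494 mol
Divide by the smallest (0.016494 mol): C 9.004, H 10.002, O 1.000
Empirical formula: C9H10O
Empirical-formula mass = 134.18 g/mol; 403 ÷ 134.18 ≈ 3, so the molecular formula is C27H30O3.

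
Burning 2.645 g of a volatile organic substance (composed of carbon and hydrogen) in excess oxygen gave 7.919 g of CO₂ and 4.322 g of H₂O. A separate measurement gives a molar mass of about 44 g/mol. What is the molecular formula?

C3H8

mol C = 7.919 g CO₂ ÷ 44.009 g/mol = 0.17994 mol
mol H = 2 × 4.322 g H₂O ÷ 18.015 g/mol = 0.47982 mol
Divide by the smallest (0.17994 mol): C 1.000, H 2.667
Multiplying each by 3 gives whole numbers: C 3.00, H 8.00
Empirical formula: C3H8
Empirical-formula mass = 44.10 g/mol; 44 ÷ 44.10 ≈ 1, so the molecular formula is C3H8.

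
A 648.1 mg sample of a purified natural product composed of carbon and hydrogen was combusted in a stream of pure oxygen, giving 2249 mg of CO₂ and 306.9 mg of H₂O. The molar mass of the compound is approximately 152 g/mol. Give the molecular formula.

C12H8

mol C = 2.249 g CO₂ ÷ 44.009 g/mol = 0.051103 mol
mol H = 2 × 0.3069 g H₂O ÷ 18.015 g/mol = 0.034072 mol
Divide by the smallest (0.034072 mol): C 1.500, H 1.000
Multiplying each by 2 gives whole numbers: C 3.00, H 2.00
Empirical formula: C3H2
Empirical-formula mass = 38.05 g/mol; 152 ÷ 38.05 ≈ 4, so the molecular formula is C12H8.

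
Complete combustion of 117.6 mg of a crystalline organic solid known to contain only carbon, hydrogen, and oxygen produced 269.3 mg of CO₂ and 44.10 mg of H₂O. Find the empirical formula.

mol C = 0.2693 g CO₂ ÷ 44.009 g/mol = 0.0061192 mol
mol H = 2 × 0.04410 g H₂O ÷ 18.015 g/mol = 0.0048959 mol
mass O = 0.1176 − (0.073498 + 0.0049351) = 0.039167 g → mol O = 0.039167 ÷ 15.999 = 0.0024481 mol
Divide by the smallest (0.0024481 mol): C 2.500, H 2.000, O 1.000
Multiplying each by 2 gives whole numbers: C 5.00, H 4.00, O 2.00

C5H4O2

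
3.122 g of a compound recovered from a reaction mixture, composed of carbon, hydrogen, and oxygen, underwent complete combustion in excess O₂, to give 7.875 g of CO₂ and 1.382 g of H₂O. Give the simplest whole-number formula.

C7H6O2

mol C = 7.875 g CO₂ ÷ 44.009 g/mol = 0.17894 mol
mol H = 2 × 1.382 g H₂O ÷ 18.015 g/mol = 0.15343 mol
mass O = 3.122 − (2.1493 + 0.15466) = 0.81809 g → mol O = 0.81809 ÷ 15.999 = 0.051134 mol
Divide by the smallest (0.051134 mol): C 3.499, H 3.001, O 1.000
Multiplying each by 2 gives whole numbers: C 7.00, H 6.00, O 2.00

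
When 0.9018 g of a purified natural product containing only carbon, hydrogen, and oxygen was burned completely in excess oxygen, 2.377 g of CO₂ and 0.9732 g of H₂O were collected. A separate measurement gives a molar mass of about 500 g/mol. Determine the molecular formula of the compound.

mol C = 2.377 g CO₂ ÷ 44.009 g/mol = 0.054012 mol
mol H = 2 × 0.9732 g H₂O ÷ 18.015 g/mol = 0.10804 mol
mass O = 0.9018 − (0.64873 + 0.10891) = 0.14416 g → mol O = 0.14416 ÷ 15.999 = 0.0090104 mol
Divide by the smallest (0.0090104 mol): C 5.994, H 11.991, O 1.000
Empirical formula: C6H12O
Empirical-formula mass = 100.16 g/mol; 500 ÷ 100.16 ≈ 5, so the molecular formula is C30H60O5.

C30H60O5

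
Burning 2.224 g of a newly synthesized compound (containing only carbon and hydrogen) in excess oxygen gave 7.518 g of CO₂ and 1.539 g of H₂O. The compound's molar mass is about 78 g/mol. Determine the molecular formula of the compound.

mol C = 7.518 g CO₂ ÷ 44.009 g/mol = 0.17083 mol
mol H = 2 × 1.539 g H₂O ÷ 18.015 g/mol = 0.17086 mol
Divide by the smallest (0.17083 mol): C 1.000, H 1.000
Empirical formula: CH
Empirical-formula mass = 13.02 g/mol; 78 ÷ 13.02 ≈ 6, so the molecular formula is C6H6.

C6H6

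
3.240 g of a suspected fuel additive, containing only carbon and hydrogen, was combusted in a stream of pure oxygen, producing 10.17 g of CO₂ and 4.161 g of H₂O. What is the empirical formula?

mol C = 10.17 g CO₂ ÷ 44.009 g/mol = 0.23109 mol
mol H = 2 × 4.161 g H₂O ÷ 18.015 g/mol = 0.46195 mol
Divide by the smallest (0.23109 mol): C 1.000, H 1.999

CH2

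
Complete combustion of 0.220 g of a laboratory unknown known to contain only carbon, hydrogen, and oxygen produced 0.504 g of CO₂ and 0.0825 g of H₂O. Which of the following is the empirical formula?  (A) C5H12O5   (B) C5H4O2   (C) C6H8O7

mol C = 0.504 g CO₂ ÷ 44.009 g/mol = 0.01145 mol
mol H = 2 × 0.0825 g H₂O ÷ 18.015 g/mol = 0.009159 mol
mass O = 0.220 − (0.1376 + 0.009232) = 0.07322 g → mol O = 0.07322 ÷ 15.999 = 0.004576 mol
Divide by the smallest (0.004576 mol): C 2.503, H 2.001, O 1.000
Multiplying each by 2 gives whole numbers: C 5.01, H 4.00, O 2.00

(B) C5H4O2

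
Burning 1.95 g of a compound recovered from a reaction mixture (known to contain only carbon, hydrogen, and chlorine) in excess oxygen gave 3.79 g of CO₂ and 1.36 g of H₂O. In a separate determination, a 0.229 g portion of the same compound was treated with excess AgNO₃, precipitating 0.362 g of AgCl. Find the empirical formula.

mol C = 3.79 g CO₂ ÷ 44.009 g/mol = 0.08612 mol
mol H = 2 × 1.36 g H₂O ÷ 18.015 g/mol = 0.1510 mol
From the AgCl data: mol Cl per gram of compound = (0.362 ÷ 143.318) ÷ 0.229 = 0.01103 mol/g, so in the 1.95 g combustion sample mol Cl = 0.02151 mol
Divide by the smallest (0.02151 mol): C 4.004, H 7.020, Cl 1.000

C4H7Cl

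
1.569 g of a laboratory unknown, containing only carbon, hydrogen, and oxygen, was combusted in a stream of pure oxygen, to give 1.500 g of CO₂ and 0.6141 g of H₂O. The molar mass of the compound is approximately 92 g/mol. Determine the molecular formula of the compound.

mol C = 1.500 g CO₂ ÷ 44.009 g/mol = 0.034084 mol
mol H = 2 × 0.6141 g H₂O ÷ 18.015 g/mol = 0.068177 mol
mass O = 1.569 − (0.40938 + 0.068722) = 1.0909 g → mol O = 1.0909 ÷ 15.999 = 0.068185 mol
Divide by the smallest (0.034084 mol): C 1.000, H 2.000, O 2.001
Empirical formula: CH2O2
Empirical-formula mass = 46.02 g/mol; 92 ÷ 46.02 ≈ 2, so the molecular formula is C2H4O4.

C2H4O4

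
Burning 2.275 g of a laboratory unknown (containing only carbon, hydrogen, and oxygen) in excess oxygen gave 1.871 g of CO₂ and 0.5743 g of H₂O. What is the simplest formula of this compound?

mol C = 1.871 g CO₂ ÷ 44.009 g/mol = 0.042514 mol
mol H = 2 × 0.5743 g H₂O ÷ 18.015 g/mol = 0.063758 mol
mass O = 2.275 − (0.51064 + 0.064268) = 1.7001 g → mol O = 1.7001 ÷ 15.999 = 0.10626 mol
Divide by the smallest (0.042514 mol): C 1.000, H 1.500, O 2.499
Multiplying each by 2 gives whole numbers: C 2.00, H 3.00, O 5.00

C2H3O5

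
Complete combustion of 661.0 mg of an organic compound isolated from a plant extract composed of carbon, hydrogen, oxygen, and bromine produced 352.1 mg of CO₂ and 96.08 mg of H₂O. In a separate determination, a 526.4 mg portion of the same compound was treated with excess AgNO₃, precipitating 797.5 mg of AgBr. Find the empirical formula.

mol C = 0.3521 g CO₂ ÷ 44.009 g/mol = 0.0080006 mol
mol H = 2 × 0.09608 g H₂O ÷ 18.015 g/mol = 0.010667 mol
From the AgBr data: mol Br per gram of compound = (0.7975 ÷ 187.772) ÷ 0.5264 = 0.0080683 mol/g, so in the 0.6610 g combustion sample mol Br = 0.0053332 mol
mass O = 0.6610 − (0.096096 + 0.010752 + 0.42614) = 0.12801 g → mol O = 0.12801 ÷ 15.999 = 0.0080012 mol
Divide by the smallest (0.0053332 mol): C 1.500, H 2.000, Br 1.000, O 1.500
Multiplying each by 2 gives whole numbers: C 3.00, H 4.00, Br 2.00, O 3.00

C3H4Br2O3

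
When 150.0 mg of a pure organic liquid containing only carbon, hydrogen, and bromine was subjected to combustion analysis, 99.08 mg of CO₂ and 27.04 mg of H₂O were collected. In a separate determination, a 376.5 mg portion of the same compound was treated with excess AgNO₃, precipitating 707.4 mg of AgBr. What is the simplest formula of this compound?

C3H4Br2

mol C = 0.09908 g CO₂ ÷ 44.009 g/mol = 0.0022514 mol
mol H = 2 × 0.02704 g H₂O ÷ 18.015 g/mol = 0.0030019 mol
From the AgBr data: mol Br per gram of compound = (0.7074 ÷ 187.772) ÷ 0.3765 = 0.010006 mol/g, so in the 0.1500 g combustion sample mol Br = 0.0015009 mol
Divide by the smallest (0.0015009 mol): C 1.500, H 2.000, Br 1.000
Multiplying each by 2 gives whole numbers: C 3.00, H 4.00, Br 2.00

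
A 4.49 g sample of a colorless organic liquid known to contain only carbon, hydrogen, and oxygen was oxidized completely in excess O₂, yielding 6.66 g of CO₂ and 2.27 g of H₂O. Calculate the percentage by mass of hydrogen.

mol C = 6.66 g CO₂ ÷ 44.009 g/mol = 0.1513 mol
mol H = 2 × 2.27 g H₂O ÷ 18.015 g/mol = 0.2520 mol
mass O = 4.49 − (1.818 + 0.2540) = 2.418 g → mol O = 2.418 ÷ 15.999 = 0.1512 mol
mass % H = 0.2540 g ÷ 4.49 g × 100%

5.7%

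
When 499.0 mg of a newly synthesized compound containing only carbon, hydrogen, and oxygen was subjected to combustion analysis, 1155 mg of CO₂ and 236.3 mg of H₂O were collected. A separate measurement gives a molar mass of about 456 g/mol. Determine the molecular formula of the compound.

mol C = 1.155 g CO₂ ÷ 44.009 g/mol = 0.026245 mol
mol H = 2 × 0.2363 g H₂O ÷ 18.015 g/mol = 0.026234 mol
mass O = 0.4990 − (0.31522 + 0.026444) = 0.15733 g → mol O = 0.15733 ÷ 15.999 = 0.0098339 mol
Divide by the smallest (0.0098339 mol): C 2.669, H 2.668, O 1.000
Multiplying each by 3 gives whole numbers: C 8.01, H 8.00, O 3.00
Empirical formula: C8H8O3
Empirical-formula mass = 152.15 g/mol; 456 ÷ 152.15 ≈ 3, so the molecular formula is C24H24O9.

C24H24O9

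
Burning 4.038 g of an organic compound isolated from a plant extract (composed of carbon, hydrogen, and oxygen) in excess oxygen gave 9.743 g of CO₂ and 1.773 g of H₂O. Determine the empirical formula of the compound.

C9H8O3

mol C = 9.743 g CO₂ ÷ 44.009 g/mol = 0.22139 mol
mol H = 2 × 1.773 g H₂O ÷ 18.015 g/mol = 0.19684 mol
mass O = 4.038 − (2.6591 + 0.19841) = 1.1805 g → mol O = 1.1805 ÷ 15.999 = 0.073787 mol
Divide by the smallest (0.073787 mol): C 3.000, H 2.668, O 1.000
Multiplying each by 3 gives whole numbers: C 9.00, H 8.00, O 3.00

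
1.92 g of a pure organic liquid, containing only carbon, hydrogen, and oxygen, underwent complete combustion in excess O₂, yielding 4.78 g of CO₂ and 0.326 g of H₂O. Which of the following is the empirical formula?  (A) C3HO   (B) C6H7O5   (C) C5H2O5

mol C = 4.78 g CO₂ ÷ 44.009 g/mol = 0.1086 mol
mol H = 2 × 0.326 g H₂O ÷ 18.015 g/mol = 0.03619 mol
mass O = 1.92 − (1.305 + 0.03648) = 0.5790 g → mol O = 0.5790 ÷ 15.999 = 0.03619 mol
Divide by the smallest (0.03619 mol): C 3.001, H 1.000, O 1.000

(A) C3HO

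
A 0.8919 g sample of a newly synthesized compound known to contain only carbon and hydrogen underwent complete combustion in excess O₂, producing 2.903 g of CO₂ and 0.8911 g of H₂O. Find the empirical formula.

mol C = 2.903 g CO₂ ÷ 44.009 g/mol = 0.065964 mol
mol H = 2 × 0.8911 g H₂O ÷ 18.015 g/mol = 0.098929 mol
Divide by the smallest (0.065964 mol): C 1.000, H 1.500
Multiplying each by 2 gives whole numbers: C 2.00, H 3.00

C2H3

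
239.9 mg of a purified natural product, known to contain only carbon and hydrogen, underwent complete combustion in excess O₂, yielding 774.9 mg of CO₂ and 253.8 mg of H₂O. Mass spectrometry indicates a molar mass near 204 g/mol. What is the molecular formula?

mol C = 0.7749 g CO₂ ÷ 44.009 g/mol = 0.017608 mol
mol H = 2 × 0.2538 g H₂O ÷ 18.015 g/mol = 0.028177 mol
Divide by the smallest (0.017608 mol): C 1.000, H 1.600
Multiplying each by 5 gives whole numbers: C 5.00, H 8.00
Empirical formula: C5H8
Empirical-formula mass = 68.12 g/mol; 204 ÷ 68.12 ≈ 3, so the molecular formula is C15H24.

C15H24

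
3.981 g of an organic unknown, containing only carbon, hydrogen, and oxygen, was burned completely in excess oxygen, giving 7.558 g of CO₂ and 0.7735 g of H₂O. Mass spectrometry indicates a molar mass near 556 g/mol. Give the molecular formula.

mol C = 7.558 g CO₂ ÷ 44.009 g/mol = 0.17174 mol
mol H = 2 × 0.7735 g H₂O ÷ 18.015 g/mol = 0.085873 mol
mass O = 3.981 − (2.0627 + 0.086560) = 1.8317 g → mol O = 1.8317 ÷ 15.999 = 0.11449 mol
Divide by the smallest (0.085873 mol): C 2.000, H 1.000, O 1.333
Multiplying each by 3 gives whole numbers: C 6.00, H 3.00, O 4.00
Empirical formula: C6H3O4
Empirical-formula mass = 139.09 g/mol; 556 ÷ 139.09 ≈ 4, so the molecular formula is C24H12O16.

C24H12O16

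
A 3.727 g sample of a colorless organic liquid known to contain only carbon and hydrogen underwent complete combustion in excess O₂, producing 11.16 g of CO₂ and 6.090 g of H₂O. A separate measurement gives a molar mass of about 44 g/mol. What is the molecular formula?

C3H8

mol C = 11.16 g CO₂ ÷ 44.009 g/mol = 0.25358 mol
mol H = 2 × 6.090 g H₂O ÷ 18.015 g/mol = 0.67610 mol
Divide by the smallest (0.25358 mol): C 1.000, H 2.666
Multiplying each by 3 gives whole numbers: C 3.00, H 8.00
Empirical formula: C3H8
Empirical-formula mass = 44.10 g/mol; 44 ÷ 44.10 ≈ 1, so the molecular formula is C3H8.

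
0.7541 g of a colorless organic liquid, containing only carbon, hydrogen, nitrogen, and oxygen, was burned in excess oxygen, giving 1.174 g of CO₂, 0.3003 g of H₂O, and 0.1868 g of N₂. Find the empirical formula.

mol C = 1.174 g CO₂ ÷ 44.009 g/mol = 0.026676 mol
mol H = 2 × 0.3003 g H₂O ÷ 18.015 g/mol = 0.033339 mol
mol N = 2 × 0.1868 g N₂ ÷ 28.014 g/mol = 0.013336 mol
mass O = 0.7541 − (0.32041 + 0.033606 + 0.18680) = 0.21328 g → mol O = 0.21328 ÷ 15.999 = 0.013331 mol
Divide by the smallest (0.013331 mol): C 2.001, H 2.501, N 1.000, O 1.000
Multiplying each by 2 gives whole numbers: C 4.00, H 5.00, N 2.00, O 2.00

C4H5N2O2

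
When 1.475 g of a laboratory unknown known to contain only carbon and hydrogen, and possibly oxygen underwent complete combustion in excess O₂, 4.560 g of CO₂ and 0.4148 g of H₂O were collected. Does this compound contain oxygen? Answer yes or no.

mol C = 4.560 g CO₂ ÷ 44.009 g/mol = 0.10362 mol
mol H = 2 × 0.4148 g H₂O ÷ 18.015 g/mol = 0.046051 mol
C and H account for only 1.2909 g of the 1.475 g sample; the remaining 0.18406 g must be oxygen.

yes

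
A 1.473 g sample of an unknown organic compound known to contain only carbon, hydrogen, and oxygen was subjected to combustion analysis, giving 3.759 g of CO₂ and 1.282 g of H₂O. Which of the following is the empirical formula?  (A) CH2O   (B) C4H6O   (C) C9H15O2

(C) C9H15O2

mol C = 3.759 g CO₂ ÷ 44.009 g/mol = 0.085414 mol
mol H = 2 × 1.282 g H₂O ÷ 18.015 g/mol = 0.14233 mol
mass O = 1.473 − (1.0259 + 0.14346) = 0.30362 g → mol O = 0.30362 ÷ 15.999 = 0.018978 mol
Divide by the smallest (0.018978 mol): C 4.501, H 7.500, O 1.000
Multiplying each by 2 gives whole numbers: C 9.00, H 15.00, O 2.00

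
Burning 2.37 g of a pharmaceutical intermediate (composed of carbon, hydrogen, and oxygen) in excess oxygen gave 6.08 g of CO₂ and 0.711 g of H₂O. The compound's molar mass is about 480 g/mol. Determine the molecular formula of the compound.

mol C = 6.08 g CO₂ ÷ 44.009 g/mol = 0.1382 mol
mol H = 2 × 0.711 g H₂O ÷ 18.015 g/mol = 0.07893 mol
mass O = 2.37 − (1.659 + 0.07957) = 0.6311 g → mol O = 0.6311 ÷ 15.999 = 0.03944 mol
Divide by the smallest (0.03944 mol): C 3.502, H 2.001, O 1.000
Multiplying each by 2 gives whole numbers: C 7.00, H 4.00, O 2.00
Empirical formula: C7H4O2
Empirical-formula mass = 120.11 g/mol; 480 ÷ 120.11 ≈ 4, so the molecular formula is C28H16O8.

C28H16O8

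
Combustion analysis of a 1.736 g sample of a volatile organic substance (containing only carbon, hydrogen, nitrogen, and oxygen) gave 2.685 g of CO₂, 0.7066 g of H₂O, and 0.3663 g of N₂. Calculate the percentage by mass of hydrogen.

4.55%

mol C = 2.685 g CO₂ ÷ 44.009 g/mol = 0.061010 mol
mol H = 2 × 0.7066 g H₂O ÷ 18.015 g/mol = 0.078446 mol
mol N = 2 × 0.3663 g N₂ ÷ 28.014 g/mol = 0.026151 mol
mass O = 1.736 − (0.73279 + 0.079073 + 0.36630) = 0.55783 g → mol O = 0.55783 ÷ 15.999 = 0.034867 mol
mass % H = 0.079073 g ÷ 1.736 g × 100%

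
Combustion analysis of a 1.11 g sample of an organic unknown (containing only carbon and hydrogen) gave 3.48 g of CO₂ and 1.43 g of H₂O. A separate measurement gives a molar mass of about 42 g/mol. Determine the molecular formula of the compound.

mol C = 3.48 g CO₂ ÷ 44.009 g/mol = 0.07907 mol
mol H = 2 × 1.43 g H₂O ÷ 18.015 g/mol = 0.1588 mol
Divide by the smallest (0.07907 mol): C 1.000, H 2.008
Empirical formula: CH2
Empirical-formula mass = 14.03 g/mol; 42 ÷ 14.03 ≈ 3, so the molecular formula is C3H6.

C3H6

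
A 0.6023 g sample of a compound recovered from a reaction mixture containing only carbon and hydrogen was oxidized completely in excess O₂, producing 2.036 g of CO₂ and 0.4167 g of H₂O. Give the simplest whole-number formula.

mol C = 2.036 g CO₂ ÷ 44.009 g/mol = 0.046263 mol
mol H = 2 × 0.4167 g H₂O ÷ 18.015 g/mol = 0.046261 mol
Divide by the smallest (0.046261 mol): C 1.000, H 1.000

CH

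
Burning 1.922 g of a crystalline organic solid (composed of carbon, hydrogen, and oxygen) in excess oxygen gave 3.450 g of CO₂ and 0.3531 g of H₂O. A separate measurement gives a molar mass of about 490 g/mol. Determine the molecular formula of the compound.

mol C = 3.450 g CO₂ ÷ 44.009 g/mol = 0.078393 mol
mol H = 2 × 0.3531 g H₂O ÷ 18.015 g/mol = 0.039201 mol
mass O = 1.922 − (0.94158 + 0.039514) = 0.94091 g → mol O = 0.94091 ÷ 15.999 = 0.058810 mol
Divide by the smallest (0.039201 mol): C 2.000, H 1.000, O 1.500
Multiplying each by 2 gives whole numbers: C 4.00, H 2.00, O 3.00
Empirical formula: C4H2O3
Empirical-formula mass = 98.06 g/mol; 490 ÷ 98.06 ≈ 5, so the molecular formula is C20H10O15.

C20H10O15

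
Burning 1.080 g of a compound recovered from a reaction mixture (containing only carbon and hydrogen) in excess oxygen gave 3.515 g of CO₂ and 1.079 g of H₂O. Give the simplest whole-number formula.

mol C = 3.515 g CO₂ ÷ 44.009 g/mol = 0.079870 mol
mol H = 2 × 1.079 g H₂O ÷ 18.015 g/mol = 0.11979 mol
Divide by the smallest (0.079870 mol): C 1.000, H 1.500
Multiplying each by 2 gives whole numbers: C 2.00, H 3.00

C2H3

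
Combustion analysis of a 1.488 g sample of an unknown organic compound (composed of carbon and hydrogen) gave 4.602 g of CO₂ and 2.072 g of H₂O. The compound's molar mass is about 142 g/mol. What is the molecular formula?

C10H22

mol C = 4.602 g CO₂ ÷ 44.009 g/mol = 0.10457 mol
mol H = 2 × 2.072 g H₂O ÷ 18.015 g/mol = 0.23003 mol
Divide by the smallest (0.10457 mol): C 1.000, H 2.200
Multiplying each by 5 gives whole numbers: C 5.00, H 11.00
Empirical formula: C5H11
Empirical-formula mass = 71.14 g/mol; 142 ÷ 71.14 ≈ 2, so the molecular formula is C10H22.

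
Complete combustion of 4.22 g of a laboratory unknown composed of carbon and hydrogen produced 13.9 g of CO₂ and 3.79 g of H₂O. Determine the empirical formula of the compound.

mol C = 13.9 g CO₂ ÷ 44.009 g/mol = 0.3158 mol
mol H = 2 × 3.79 g H₂O ÷ 18.015 g/mol = 0.4208 mol
Divide by the smallest (0.3158 mol): C 1.000, H 1.332
Multiplying each by 3 gives whole numbers: C 3.00, H 4.00

C3H4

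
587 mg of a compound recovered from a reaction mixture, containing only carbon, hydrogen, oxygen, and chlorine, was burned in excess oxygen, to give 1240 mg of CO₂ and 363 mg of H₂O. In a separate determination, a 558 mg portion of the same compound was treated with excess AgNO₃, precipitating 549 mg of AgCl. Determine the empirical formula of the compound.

C7H10ClO

mol C = 1.24 g CO₂ ÷ 44.009 g/mol = 0.02818 mol
mol H = 2 × 0.363 g H₂O ÷ 18.015 g/mol = 0.04030 mol
From the AgCl data: mol Cl per gram of compound = (0.549 ÷ 143.318) ÷ 0.558 = 0.006865 mol/g, so in the 0.587 g combustion sample mol Cl = 0.004030 mol
mass O = 0.587 − (0.3384 + 0.04062 + 0.1429) = 0.06510 g → mol O = 0.06510 ÷ 15.999 = 0.004069 mol
Divide by the smallest (0.004030 mol): C 6.992, H 10.001, Cl 1.000, O 1.010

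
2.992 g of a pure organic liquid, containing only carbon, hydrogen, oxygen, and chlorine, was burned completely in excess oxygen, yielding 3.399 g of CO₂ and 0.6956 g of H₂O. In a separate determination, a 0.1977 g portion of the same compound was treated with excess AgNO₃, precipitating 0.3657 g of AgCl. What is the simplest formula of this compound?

C2H2ClO

mol C = 3.399 g CO₂ ÷ 44.009 g/mol = 0.077234 mol
mol H = 2 × 0.6956 g H₂O ÷ 18.015 g/mol = 0.077225 mol
From the AgCl data: mol Cl per gram of compound = (0.3657 ÷ 143.318) ÷ 0.1977 = 0.012907 mol/g, so in the 2.992 g combustion sample mol Cl = 0.038617 mol
mass O = 2.992 − (0.92766 + 0.077842 + 1.3690) = 0.61752 g → mol O = 0.61752 ÷ 15.999 = 0.038598 mol
Divide by the smallest (0.038598 mol): C 2.001, H 2.001, Cl 1.001, O 1.000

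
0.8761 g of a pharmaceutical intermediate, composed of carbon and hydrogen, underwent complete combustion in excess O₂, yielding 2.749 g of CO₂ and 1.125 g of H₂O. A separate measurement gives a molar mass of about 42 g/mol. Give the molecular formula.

C3H6

mol C = 2.749 g CO₂ ÷ 44.009 g/mol = 0.062464 mol
mol H = 2 × 1.125 g H₂O ÷ 18.015 g/mol = 0.12490 mol
Divide by the smallest (0.062464 mol): C 1.000, H 1.999
Empirical formula: CH2
Empirical-formula mass = 14.03 g/mol; 42 ÷ 14.03 ≈ 3, so the molecular formula is C3H6.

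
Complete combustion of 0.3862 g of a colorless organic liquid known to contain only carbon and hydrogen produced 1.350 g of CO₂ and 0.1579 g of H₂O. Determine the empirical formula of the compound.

C7H4

mol C = 1.350 g CO₂ ÷ 44.009 g/mol = 0.030676 mol
mol H = 2 × 0.1579 g H₂O ÷ 18.015 g/mol = 0.017530 mol
Divide by the smallest (0.017530 mol): C 1.750, H 1.000
Multiplying each by 4 gives whole numbers: C 7.00, H 4.00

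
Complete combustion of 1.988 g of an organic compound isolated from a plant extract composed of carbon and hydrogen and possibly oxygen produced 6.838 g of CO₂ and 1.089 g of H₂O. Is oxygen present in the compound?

mol C = 6.838 g CO₂ ÷ 44.009 g/mol = 0.15538 mol
mol H = 2 × 1.089 g H₂O ÷ 18.015 g/mol = 0.12090 mol
C and H together account for 1.9881 g — essentially the entire 1.988 g sample — so the compound contains no oxygen.

no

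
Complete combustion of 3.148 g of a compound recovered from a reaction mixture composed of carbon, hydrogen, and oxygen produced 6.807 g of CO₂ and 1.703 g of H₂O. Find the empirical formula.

C9H11O4

mol C = 6.807 g CO₂ ÷ 44.009 g/mol = 0.15467 mol
mol H = 2 × 1.703 g H₂O ÷ 18.015 g/mol = 0.18906 mol
mass O = 3.148 − (1.8578 + 0.19058) = 1.0996 g → mol O = 1.0996 ÷ 15.999 = 0.068732 mol
Divide by the smallest (0.068732 mol): C 2.250, H 2.751, O 1.000
Multiplying each by 4 gives whole numbers: C 9.00, H 11.00, O 4.00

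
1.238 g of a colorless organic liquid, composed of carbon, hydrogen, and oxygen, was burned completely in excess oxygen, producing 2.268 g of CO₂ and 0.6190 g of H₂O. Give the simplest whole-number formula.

mol C = 2.268 g CO₂ ÷ 44.009 g/mol = 0.051535 mol
mol H = 2 × 0.6190 g H₂O ÷ 18.015 g/mol = 0.068721 mol
mass O = 1.238 − (0.61899 + 0.069270) = 0.54974 g → mol O = 0.54974 ÷ 15.999 = 0.034361 mol
Divide by the smallest (0.034361 mol): C 1.500, H 2.000, O 1.000
Multiplying each by 2 gives whole numbers: C 3.00, H 4.00, O 2.00

C3H4O2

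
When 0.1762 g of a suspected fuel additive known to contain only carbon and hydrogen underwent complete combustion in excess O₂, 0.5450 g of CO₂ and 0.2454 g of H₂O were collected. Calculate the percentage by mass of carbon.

84.42%

mol C = 0.5450 g CO₂ ÷ 44.009 g/mol = 0.012384 mol
mol H = 2 × 0.2454 g H₂O ÷ 18.015 g/mol = 0.027244 mol
mass % C = 0.14874 g ÷ 0.1762 g × 100%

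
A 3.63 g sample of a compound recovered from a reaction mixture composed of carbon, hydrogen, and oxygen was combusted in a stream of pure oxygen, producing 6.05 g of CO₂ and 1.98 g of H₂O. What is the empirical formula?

C5H8O4

mol C = 6.05 g CO₂ ÷ 44.009 g/mol = 0.1375 mol
mol H = 2 × 1.98 g H₂O ÷ 18.015 g/mol = 0.2198 mol
mass O = 3.63 − (1.651 + 0.2216) = 1.757 g → mol O = 1.757 ÷ 15.999 = 0.1098 mol
Divide by the smallest (0.1098 mol): C 1.252, H 2.001, O 1.000
Multiplying each by 4 gives whole numbers: C 5.01, H 8.01, O 4.00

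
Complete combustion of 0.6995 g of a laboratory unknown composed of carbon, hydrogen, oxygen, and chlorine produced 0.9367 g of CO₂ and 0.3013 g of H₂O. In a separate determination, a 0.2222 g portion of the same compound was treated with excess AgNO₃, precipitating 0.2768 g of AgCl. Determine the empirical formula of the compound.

mol C = 0.9367 g CO₂ ÷ 44.009 g/mol = 0.021284 mol
mol H = 2 × 0.3013 g H₂O ÷ 18.015 g/mol = 0.033450 mol
From the AgCl data: mol Cl per gram of compound = (0.2768 ÷ 143.318) ÷ 0.2222 = 0.0086920 mol/g, so in the 0.6995 g combustion sample mol Cl = 0.0060801 mol
mass O = 0.6995 − (0.25565 + 0.033718 + 0.21554) = 0.19460 g → mol O = 0.19460 ÷ 15.999 = 0.012163 mol
Divide by the smallest (0.0060801 mol): C 3.501, H 5.502, Cl 1.000, O 2.000
Multiplying each by 2 gives whole numbers: C 7.00, H 11.00, Cl 2.00, O 4.00

C7H11Cl2O4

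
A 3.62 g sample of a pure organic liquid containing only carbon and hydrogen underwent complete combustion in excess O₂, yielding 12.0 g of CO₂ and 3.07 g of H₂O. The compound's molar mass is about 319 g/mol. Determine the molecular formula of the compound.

mol C = 12.0 g CO₂ ÷ 44.009 g/mol = 0.2727 mol
mol H = 2 × 3.07 g H₂O ÷ 18.015 g/mol = 0.3408 mol
Divide by the smallest (0.2727 mol): C 1.000, H 1.250
Multiplying each by 4 gives whole numbers: C 4.00, H 5.00
Empirical formula: C4H5
Empirical-formula mass = 53.08 g/mol; 319 ÷ 53.08 ≈ 6, so the molecular formula is C24H30.

C24H30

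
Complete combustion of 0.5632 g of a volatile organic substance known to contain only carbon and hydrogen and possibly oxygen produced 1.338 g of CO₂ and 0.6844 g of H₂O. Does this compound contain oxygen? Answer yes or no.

mol C = 1.338 g CO₂ ÷ 44.009 g/mol = 0.030403 mol
mol H = 2 × 0.6844 g H₂O ÷ 18.015 g/mol = 0.075981 mol
C and H account for only 0.44176 g of the 0.5632 g sample; the remaining 0.12144 g must be oxygen.

yes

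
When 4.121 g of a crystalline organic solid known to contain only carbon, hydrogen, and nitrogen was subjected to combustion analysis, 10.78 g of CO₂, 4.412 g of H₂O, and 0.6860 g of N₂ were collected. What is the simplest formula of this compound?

C5H10N

mol C = 10.78 g CO₂ ÷ 44.009 g/mol = 0.24495 mol
mol H = 2 × 4.412 g H₂O ÷ 18.015 g/mol = 0.48981 mol
mol N = 2 × 0.6860 g N₂ ÷ 28.014 g/mol = 0.048976 mol
Divide by the smallest (0.048976 mol): C 5.001, H 10.001, N 1.000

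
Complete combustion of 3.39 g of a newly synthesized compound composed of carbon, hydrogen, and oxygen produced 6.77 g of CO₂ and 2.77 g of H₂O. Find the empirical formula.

mol C = 6.77 g CO₂ ÷ 44.009 g/mol = 0.1538 mol
mol H = 2 × 2.77 g H₂O ÷ 18.015 g/mol = 0.3075 mol
mass O = 3.39 − (1.848 + 0.3100) = 1.232 g → mol O = 1.232 ÷ 15.999 = 0.07703 mol
Divide by the smallest (0.07703 mol): C 1.997, H 3.992, O 1.000

C2H4O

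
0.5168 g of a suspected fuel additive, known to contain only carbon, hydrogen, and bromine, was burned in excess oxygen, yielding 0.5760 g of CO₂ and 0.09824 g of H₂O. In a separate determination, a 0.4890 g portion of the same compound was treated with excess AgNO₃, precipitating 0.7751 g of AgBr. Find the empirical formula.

mol C = 0.5760 g CO₂ ÷ 44.009 g/mol = 0.013088 mol
mol H = 2 × 0.09824 g H₂O ÷ 18.015 g/mol = 0.010906 mol
From the AgBr data: mol Br per gram of compound = (0.7751 ÷ 187.772) ÷ 0.4890 = 0.0084415 mol/g, so in the 0.5168 g combustion sample mol Br = 0.0043626 mol
Divide by the smallest (0.0043626 mol): C 3.000, H 2.500, Br 1.000
Multiplying each by 2 gives whole numbers: C 6.00, H 5.00, Br 2.00

C6H5Br2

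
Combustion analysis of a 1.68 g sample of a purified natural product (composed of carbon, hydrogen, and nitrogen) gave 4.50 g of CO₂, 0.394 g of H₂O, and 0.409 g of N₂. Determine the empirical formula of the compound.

C7H3N2

mol C = 4.50 g CO₂ ÷ 44.009 g/mol = 0.1023 mol
mol H = 2 × 0.394 g H₂O ÷ 18.015 g/mol = 0.04374 mol
mol N = 2 × 0.409 g N₂ ÷ 28.014 g/mol = 0.02920 mol
Divide by the smallest (0.02920 mol): C 3.502, H 1.498, N 1.000
Multiplying each by 2 gives whole numbers: C 7.00, H 3.00, N 2.00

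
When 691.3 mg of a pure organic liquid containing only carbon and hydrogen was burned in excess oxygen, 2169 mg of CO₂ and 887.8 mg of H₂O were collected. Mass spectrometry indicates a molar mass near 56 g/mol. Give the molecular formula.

mol C = 2.169 g CO₂ ÷ 44.009 g/mol = 0.049285 mol
mol H = 2 × 0.8878 g H₂O ÷ 18.015 g/mol = 0.098562 mol
Divide by the smallest (0.049285 mol): C 1.000, H 2.000
Empirical formula: CH2
Empirical-formula mass = 14.03 g/mol; 56 ÷ 14.03 ≈ 4, so the molecular formula is C4H8.

C4H8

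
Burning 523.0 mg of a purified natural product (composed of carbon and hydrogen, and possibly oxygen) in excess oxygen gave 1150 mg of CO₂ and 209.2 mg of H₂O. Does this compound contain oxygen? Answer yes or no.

yes

mol C = 1.150 g CO₂ ÷ 44.009 g/mol = 0.026131 mol
mol H = 2 × 0.2092 g H₂O ÷ 18.015 g/mol = 0.023225 mol
C and H account for only 0.33727 g of the 0.5230 g sample; the remaining 0.18573 g must be oxygen.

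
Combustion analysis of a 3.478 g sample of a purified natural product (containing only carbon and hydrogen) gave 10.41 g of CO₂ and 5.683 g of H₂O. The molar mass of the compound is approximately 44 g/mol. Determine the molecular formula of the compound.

C3H8

mol C = 10.41 g CO₂ ÷ 44.009 g/mol = 0.23654 mol
mol H = 2 × 5.683 g H₂O ÷ 18.015 g/mol = 0.63092 mol
Divide by the smallest (0.23654 mol): C 1.000, H 2.667
Multiplying each by 3 gives whole numbers: C 3.00, H 8.00
Empirical formula: C3H8
Empirical-formula mass = 44.10 g/mol; 44 ÷ 44.10 ≈ 1, so the molecular formula is C3H8.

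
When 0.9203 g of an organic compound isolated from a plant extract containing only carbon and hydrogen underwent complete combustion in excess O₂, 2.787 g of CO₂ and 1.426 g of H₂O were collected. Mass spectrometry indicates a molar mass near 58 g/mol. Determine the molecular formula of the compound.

mol C = 2.787 g CO₂ ÷ 44.009 g/mol = 0.063328 mol
mol H = 2 × 1.426 g H₂O ÷ 18.015 g/mol = 0.15831 mol
Divide by the smallest (0.063328 mol): C 1.000, H 2.500
Multiplying each by 2 gives whole numbers: C 2.00, H 5.00
Empirical formula: C2H5
Empirical-formula mass = 29.06 g/mol; 58 ÷ 29.06 ≈ 2, so the molecular formula is C4H10.

C4H10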